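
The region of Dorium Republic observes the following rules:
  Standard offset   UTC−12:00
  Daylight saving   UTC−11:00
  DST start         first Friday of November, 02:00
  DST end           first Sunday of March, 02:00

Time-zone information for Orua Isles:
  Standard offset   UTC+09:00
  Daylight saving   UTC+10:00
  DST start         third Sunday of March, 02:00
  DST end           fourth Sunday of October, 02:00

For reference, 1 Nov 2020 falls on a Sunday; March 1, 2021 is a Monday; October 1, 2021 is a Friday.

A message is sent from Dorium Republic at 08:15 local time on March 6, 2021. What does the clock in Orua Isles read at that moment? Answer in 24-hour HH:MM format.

04:15

1 November 2020 is a Sunday, so the first Friday is November 6.
1 March 2021 is a Monday, so the first Sunday is March 7.
Daylight saving runs 6 November 2020 – 7 March 2021; March 6, 2021 is inside that window, so Dorium Republic is at UTC−11:00.
08:15 Dorium Republic + 11h = 19:15 UTC.
1 March 2021 is a Monday, so the first Sunday is March 7 and the third is March 21.
1 October 2021 is a Friday, so the first Sunday is October 3 and the fourth is October 24.
At the standard offset (UTC+09:00), 19:15 UTC + 9h = 04:15 Orua Isles standard time (rolling into the next day, 7 March 2021).
Daylight saving runs 21 March – 24 October; the standard-time date in Orua Isles, March 7, 2021, is outside that window, so Orua Isles is on standard time at UTC+09:00.
19:15 UTC + 9h = 04:15 Orua Isles (rolling into the next day, 7 March 2021).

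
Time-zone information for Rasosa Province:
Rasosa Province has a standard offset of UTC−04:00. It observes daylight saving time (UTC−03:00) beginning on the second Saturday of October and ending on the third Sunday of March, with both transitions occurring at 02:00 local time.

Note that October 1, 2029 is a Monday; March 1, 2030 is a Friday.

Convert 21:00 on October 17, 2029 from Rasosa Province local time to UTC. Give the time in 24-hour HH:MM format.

1 October 2029 is a Monday, so the first Saturday is October 6 and the second is October 13.
1 March 2030 is a Friday, so the first Sunday is March 3 and the third is March 17.
Daylight saving runs 13 October 2029 – 17 March 2030; October 17, 2029 is inside that window, so Rasosa Province is at UTC−03:00.
21:00 local + 3h = 00:00 UTC (rolling into the next day, 18 October 2029).

00:00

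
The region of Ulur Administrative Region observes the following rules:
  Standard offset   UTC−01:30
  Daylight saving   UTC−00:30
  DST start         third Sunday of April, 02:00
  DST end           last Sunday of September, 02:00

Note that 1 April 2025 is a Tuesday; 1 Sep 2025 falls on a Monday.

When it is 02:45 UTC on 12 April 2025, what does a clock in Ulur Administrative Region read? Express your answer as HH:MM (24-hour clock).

1 April 2025 is a Tuesday, so the first Sunday is April 6 and the third is April 20.
1 September 2025 is a Monday, so Sundays fall on 7, 14, 21, 28; the last is September 28.
At the standard offset (UTC−01:30), 02:45 UTC − 1h30m = 01:15 Ulur Administrative Region standard time.
The standard-time date in Ulur Administrative Region, 12 April 2025, is outside the daylight-saving period (20 April – 28 September), so Ulur Administrative Region is on standard time, UTC−01:30.
02:45 UTC − 1h30m = 01:15 local.

01:15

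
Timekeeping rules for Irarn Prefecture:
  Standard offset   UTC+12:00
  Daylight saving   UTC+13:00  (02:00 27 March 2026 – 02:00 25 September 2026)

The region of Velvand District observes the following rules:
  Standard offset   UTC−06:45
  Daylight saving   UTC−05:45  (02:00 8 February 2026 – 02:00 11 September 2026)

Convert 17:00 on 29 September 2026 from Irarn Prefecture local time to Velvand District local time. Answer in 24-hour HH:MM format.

29 September 2026 is outside the daylight-saving period (27 March – 25 September), so Irarn Prefecture is on standard time, UTC+12:00.
17:00 Irarn Prefecture − 12h = 05:00 UTC.
At the standard offset (UTC−06:45), 05:00 UTC − 6h45m = 22:15 Velvand District standard time (rolling into the previous day, 28 September 2026).
The standard-time date in Velvand District, 28 September 2026, is outside the daylight-saving period (8 February – 11 September), so Velvand District is on standard time, UTC−06:45.
05:00 UTC − 6h45m = 22:15 Velvand District (rolling into the previous day, 28 September 2026).

22:15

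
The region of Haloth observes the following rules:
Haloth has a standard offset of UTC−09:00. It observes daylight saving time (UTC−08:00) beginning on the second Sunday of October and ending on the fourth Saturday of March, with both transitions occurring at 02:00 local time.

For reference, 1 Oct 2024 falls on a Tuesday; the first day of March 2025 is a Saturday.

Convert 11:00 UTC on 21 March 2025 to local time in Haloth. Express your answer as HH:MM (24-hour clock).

1 October 2024 is a Tuesday, so the first Sunday is October 6 and the second is October 13.
1 March 2025 is a Saturday, so the first Saturday is March 1 and the fourth is March 22.
At the standard offset (UTC−09:00), 11:00 UTC − 9h = 02:00 Haloth standard time.
Daylight saving runs 13 October 2024 – 22 March 2025; the standard-time date in Haloth, 21 March 2025, is inside that window, so Haloth is at UTC−08:00.
11:00 UTC − 8h = 03:00 local.

03:00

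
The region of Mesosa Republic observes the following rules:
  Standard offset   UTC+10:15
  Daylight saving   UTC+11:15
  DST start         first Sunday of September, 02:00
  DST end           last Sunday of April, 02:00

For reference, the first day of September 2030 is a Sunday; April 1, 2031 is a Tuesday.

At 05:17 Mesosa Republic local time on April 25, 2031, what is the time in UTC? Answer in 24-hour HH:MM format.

18:02

1 September 2030 is a Sunday, so the first Sunday is September 1.
1 April 2031 is a Tuesday, so Sundays fall on 6, 13, 20, 27; the last is April 27.
April 25, 2031 falls between 1 September 2030 and 27 April 2031, so daylight saving is in effect and Mesosa Republic is at UTC+11:15.
05:17 local − 11h15m = 18:02 UTC (rolling into the previous day, 24 April 2031).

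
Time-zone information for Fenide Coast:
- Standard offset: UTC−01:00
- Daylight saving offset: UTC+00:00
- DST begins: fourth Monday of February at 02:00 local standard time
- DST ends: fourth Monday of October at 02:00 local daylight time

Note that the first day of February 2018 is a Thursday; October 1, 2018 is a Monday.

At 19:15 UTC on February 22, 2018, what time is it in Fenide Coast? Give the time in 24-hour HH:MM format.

1 February 2018 is a Thursday, so the first Monday is February 5 and the fourth is February 26.
1 October 2018 is a Monday, so the first Monday is October 1 and the fourth is October 22.
At the standard offset (UTC−01:00), 19:15 UTC − 1h = 18:15 Fenide Coast standard time.
The standard-time date in Fenide Coast, February 22, 2018, is outside the daylight-saving period (26 February – 22 October), so Fenide Coast is on standard time, UTC−01:00.
19:15 UTC − 1h = 18:15 local.

18:15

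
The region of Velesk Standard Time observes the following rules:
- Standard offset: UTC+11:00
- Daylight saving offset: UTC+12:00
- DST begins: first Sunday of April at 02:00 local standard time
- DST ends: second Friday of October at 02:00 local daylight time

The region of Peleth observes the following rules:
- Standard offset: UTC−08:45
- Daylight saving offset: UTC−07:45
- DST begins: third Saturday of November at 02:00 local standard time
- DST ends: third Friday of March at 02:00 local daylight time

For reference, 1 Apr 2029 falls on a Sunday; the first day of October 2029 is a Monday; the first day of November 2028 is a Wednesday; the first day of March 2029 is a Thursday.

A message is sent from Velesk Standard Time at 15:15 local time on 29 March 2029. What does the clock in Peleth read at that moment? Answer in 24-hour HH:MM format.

19:30

1 April 2029 is a Sunday, so the first Sunday is April 1.
1 October 2029 is a Monday, so the first Friday is October 5 and the second is October 12.
29 March 2029 is outside the daylight-saving period (1 April – 12 October), so Velesk Standard Time is on standard time, UTC+11:00.
15:15 Velesk Standard Time − 11h = 04:15 UTC.
1 November 2028 is a Wednesday, so the first Saturday is November 4 and the third is November 18.
1 March 2029 is a Thursday, so the first Friday is March 2 and the third is March 16.
At the standard offset (UTC−08:45), 04:15 UTC − 8h45m = 19:30 Peleth standard time (rolling into the previous day, 28 March 2029).
Daylight saving runs 18 November 2028 – 16 March 2029; the standard-time date in Peleth, 28 March 2029, is outside that window, so Peleth is on standard time at UTC−08:45.
04:15 UTC − 8h45m = 19:30 Peleth (rolling into the previous day, 28 March 2029).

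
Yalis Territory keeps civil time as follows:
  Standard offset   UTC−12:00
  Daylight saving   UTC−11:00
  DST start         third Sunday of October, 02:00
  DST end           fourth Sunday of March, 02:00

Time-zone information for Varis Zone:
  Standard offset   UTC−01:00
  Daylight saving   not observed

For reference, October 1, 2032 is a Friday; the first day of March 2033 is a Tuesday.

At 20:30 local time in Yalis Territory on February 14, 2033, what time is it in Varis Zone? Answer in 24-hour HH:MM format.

1 October 2032 is a Friday, so the first Sunday is October 3 and the third is October 17.
1 March 2033 is a Tuesday, so the first Sunday is March 6 and the fourth is March 27.
February 14, 2033 lies within the daylight-saving period (17 October 2032 – 27 March 2033), so Yalis Territory is on daylight time, UTC−11:00.
20:30 Yalis Territory + 11h = 07:30 UTC (rolling into the next day, 15 February 2033).
Varis Zone stays on UTC−01:00 all year.
07:30 UTC − 1h = 06:30 Varis Zone.

06:30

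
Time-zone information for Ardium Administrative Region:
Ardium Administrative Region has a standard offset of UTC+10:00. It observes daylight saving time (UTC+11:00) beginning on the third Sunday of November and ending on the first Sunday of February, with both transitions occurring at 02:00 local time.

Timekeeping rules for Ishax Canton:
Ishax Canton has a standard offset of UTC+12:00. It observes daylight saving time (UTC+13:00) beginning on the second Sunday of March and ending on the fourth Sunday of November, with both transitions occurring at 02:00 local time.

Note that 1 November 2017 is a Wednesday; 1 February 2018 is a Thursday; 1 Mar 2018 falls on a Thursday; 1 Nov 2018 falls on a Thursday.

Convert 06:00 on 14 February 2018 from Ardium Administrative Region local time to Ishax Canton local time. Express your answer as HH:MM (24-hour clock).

1 November 2017 is a Wednesday, so the first Sunday is November 5 and the third is November 19.
1 February 2018 is a Thursday, so the first Sunday is February 4.
14 February 2018 is outside the daylight-saving period (19 November 2017 – 4 February 2018), so Ardium Administrative Region is on standard time, UTC+10:00.
06:00 Ardium Administrative Region − 10h = 20:00 UTC (rolling into the previous day, 13 February 2018).
1 March 2018 is a Thursday, so the first Sunday is March 4 and the second is March 11.
1 November 2018 is a Thursday, so the first Sunday is November 4 and the fourth is November 25.
At the standard offset (UTC+12:00), 20:00 UTC + 12h = 08:00 Ishax Canton standard time (rolling into the next day, 14 February 2018).
Daylight saving runs 11 March – 25 November; the standard-time date in Ishax Canton, 14 February 2018, is outside that window, so Ishax Canton is on standard time at UTC+12:00.
20:00 UTC + 12h = 08:00 Ishax Canton (rolling into the next day, 14 February 2018).

08:00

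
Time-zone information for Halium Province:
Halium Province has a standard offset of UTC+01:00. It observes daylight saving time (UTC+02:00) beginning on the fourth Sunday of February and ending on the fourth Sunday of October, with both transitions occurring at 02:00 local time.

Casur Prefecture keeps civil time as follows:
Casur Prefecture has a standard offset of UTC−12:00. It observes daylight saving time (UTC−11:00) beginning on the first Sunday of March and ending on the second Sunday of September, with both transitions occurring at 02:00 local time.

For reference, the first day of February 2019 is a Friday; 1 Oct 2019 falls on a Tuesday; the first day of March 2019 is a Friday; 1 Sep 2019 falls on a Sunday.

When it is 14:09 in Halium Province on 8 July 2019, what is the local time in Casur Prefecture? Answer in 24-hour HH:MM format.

1 February 2019 is a Friday, so the first Sunday is February 3 and the fourth is February 24.
1 October 2019 is a Tuesday, so the first Sunday is October 6 and the fourth is October 27.
8 July 2019 lies within the daylight-saving period (24 February – 27 October), so Halium Province is on daylight time, UTC+02:00.
14:09 Halium Province − 2h = 12:09 UTC.
1 March 2019 is a Friday, so the first Sunday is March 3.
1 September 2019 is a Sunday, so the first Sunday is September 1 and the second is September 8.
At the standard offset (UTC−12:00), 12:09 UTC − 12h = 00:09 Casur Prefecture standard time.
Daylight saving runs 3 March – 8 September; the standard-time date in Casur Prefecture, 8 July 2019, is inside that window, so Casur Prefecture is at UTC−11:00.
12:09 UTC − 11h = 01:09 Casur Prefecture.

01:09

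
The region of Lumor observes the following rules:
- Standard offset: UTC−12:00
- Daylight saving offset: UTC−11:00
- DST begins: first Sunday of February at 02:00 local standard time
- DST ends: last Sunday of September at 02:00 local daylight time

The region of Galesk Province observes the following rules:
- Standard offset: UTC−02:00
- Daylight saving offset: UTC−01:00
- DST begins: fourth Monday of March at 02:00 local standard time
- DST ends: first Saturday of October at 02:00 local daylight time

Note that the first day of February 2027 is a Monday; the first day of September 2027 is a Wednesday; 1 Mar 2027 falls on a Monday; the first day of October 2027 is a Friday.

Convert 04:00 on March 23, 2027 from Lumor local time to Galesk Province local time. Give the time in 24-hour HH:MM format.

14:00

1 February 2027 is a Monday, so the first Sunday is February 7.
1 September 2027 is a Wednesday, so Sundays fall on 5, 12, 19, 26; the last is September 26.
March 23, 2027 falls between 7 February and 26 September, so daylight saving is in effect and Lumor is at UTC−11:00.
04:00 Lumor + 11h = 15:00 UTC.
1 March 2027 is a Monday, so the first Monday is March 1 and the fourth is March 22.
1 October 2027 is a Friday, so the first Saturday is October 2.
At the standard offset (UTC−02:00), 15:00 UTC − 2h = 13:00 Galesk Province standard time.
The standard-time date in Galesk Province, March 23, 2027, lies within the daylight-saving period (22 March – 2 October), so Galesk Province is on daylight time, UTC−01:00.
15:00 UTC − 1h = 14:00 Galesk Province.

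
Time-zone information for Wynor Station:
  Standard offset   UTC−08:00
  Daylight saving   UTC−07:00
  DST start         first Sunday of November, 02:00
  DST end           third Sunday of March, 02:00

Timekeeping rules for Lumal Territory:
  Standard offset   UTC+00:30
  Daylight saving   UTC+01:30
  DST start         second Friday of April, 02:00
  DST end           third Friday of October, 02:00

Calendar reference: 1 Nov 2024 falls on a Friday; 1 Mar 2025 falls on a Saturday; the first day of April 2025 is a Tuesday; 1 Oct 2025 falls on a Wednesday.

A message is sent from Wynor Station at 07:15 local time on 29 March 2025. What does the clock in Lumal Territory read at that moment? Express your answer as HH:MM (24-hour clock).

15:45

1 November 2024 is a Friday, so the first Sunday is November 3.
1 March 2025 is a Saturday, so the first Sunday is March 2 and the third is March 16.
29 March 2025 is outside the daylight-saving period (3 November 2024 – 16 March 2025), so Wynor Station is on standard time, UTC−08:00.
07:15 Wynor Station + 8h = 15:15 UTC.
1 April 2025 is a Tuesday, so the first Friday is April 4 and the second is April 11.
1 October 2025 is a Wednesday, so the first Friday is October 3 and the third is October 17.
At the standard offset (UTC+00:30), 15:15 UTC + 0h30m = 15:45 Lumal Territory standard time.
Daylight saving runs 11 April – 17 October; the standard-time date in Lumal Territory, 29 March 2025, is outside that window, so Lumal Territory is on standard time at UTC+00:30.
15:15 UTC + 0h30m = 15:45 Lumal Territory.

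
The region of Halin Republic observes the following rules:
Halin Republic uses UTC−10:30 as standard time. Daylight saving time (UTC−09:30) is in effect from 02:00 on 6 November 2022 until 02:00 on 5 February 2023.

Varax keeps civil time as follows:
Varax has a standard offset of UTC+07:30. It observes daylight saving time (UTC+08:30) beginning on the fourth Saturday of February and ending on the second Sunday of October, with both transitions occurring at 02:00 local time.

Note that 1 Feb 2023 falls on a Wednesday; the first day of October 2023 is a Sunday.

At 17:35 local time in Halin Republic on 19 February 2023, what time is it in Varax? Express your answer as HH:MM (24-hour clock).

Daylight saving runs 6 November 2022 – 5 February 2023; 19 February 2023 is outside that window, so Halin Republic is on standard time at UTC−10:30.
17:35 Halin Republic + 10h30m = 04:05 UTC (rolling into the next day, 20 February 2023).
1 February 2023 is a Wednesday, so the first Saturday is February 4 and the fourth is February 25.
1 October 2023 is a Sunday, so the first Sunday is October 1 and the second is October 8.
At the standard offset (UTC+07:30), 04:05 UTC + 7h30m = 11:35 Varax standard time.
The standard-time date in Varax, 20 February 2023, does not fall between 25 February and 8 October, so daylight saving is not in effect and Varax is at UTC+07:30.
04:05 UTC + 7h30m = 11:35 Varax.

11:35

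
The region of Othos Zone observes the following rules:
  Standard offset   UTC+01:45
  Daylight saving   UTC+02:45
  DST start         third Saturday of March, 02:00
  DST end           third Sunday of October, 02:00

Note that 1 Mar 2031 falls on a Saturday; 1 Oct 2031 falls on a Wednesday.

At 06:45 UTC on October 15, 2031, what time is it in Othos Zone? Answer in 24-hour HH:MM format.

09:30

1 March 2031 is a Saturday, so the first Saturday is March 1 and the third is March 15.
1 October 2031 is a Wednesday, so the first Sunday is October 5 and the third is October 19.
At the standard offset (UTC+01:45), 06:45 UTC + 1h45m = 08:30 Othos Zone standard time.
Daylight saving runs 15 March – 19 October; the standard-time date in Othos Zone, October 15, 2031, is inside that window, so Othos Zone is at UTC+02:45.
06:45 UTC + 2h45m = 09:30 local.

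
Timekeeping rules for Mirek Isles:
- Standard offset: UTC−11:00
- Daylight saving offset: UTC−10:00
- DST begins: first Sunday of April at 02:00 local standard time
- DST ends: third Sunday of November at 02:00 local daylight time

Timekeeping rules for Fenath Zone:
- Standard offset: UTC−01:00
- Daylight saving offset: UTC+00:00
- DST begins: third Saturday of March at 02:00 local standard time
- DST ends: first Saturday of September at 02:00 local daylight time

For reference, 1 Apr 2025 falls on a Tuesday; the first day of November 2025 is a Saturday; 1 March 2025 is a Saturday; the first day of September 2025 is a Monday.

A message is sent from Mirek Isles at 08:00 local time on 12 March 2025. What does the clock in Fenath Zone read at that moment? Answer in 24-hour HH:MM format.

1 April 2025 is a Tuesday, so the first Sunday is April 6.
1 November 2025 is a Saturday, so the first Sunday is November 2 and the third is November 16.
12 March 2025 is outside the daylight-saving period (6 April – 16 November), so Mirek Isles is on standard time, UTC−11:00.
08:00 Mirek Isles + 11h = 19:00 UTC.
1 March 2025 is a Saturday, so the first Saturday is March 1 and the third is March 15.
1 September 2025 is a Monday, so the first Saturday is September 6.
At the standard offset (UTC−01:00), 19:00 UTC − 1h = 18:00 Fenath Zone standard time.
The standard-time date in Fenath Zone, 12 March 2025, is outside the daylight-saving period (15 March – 6 September), so Fenath Zone is on standard time, UTC−01:00.
19:00 UTC − 1h = 18:00 Fenath Zone.

18:00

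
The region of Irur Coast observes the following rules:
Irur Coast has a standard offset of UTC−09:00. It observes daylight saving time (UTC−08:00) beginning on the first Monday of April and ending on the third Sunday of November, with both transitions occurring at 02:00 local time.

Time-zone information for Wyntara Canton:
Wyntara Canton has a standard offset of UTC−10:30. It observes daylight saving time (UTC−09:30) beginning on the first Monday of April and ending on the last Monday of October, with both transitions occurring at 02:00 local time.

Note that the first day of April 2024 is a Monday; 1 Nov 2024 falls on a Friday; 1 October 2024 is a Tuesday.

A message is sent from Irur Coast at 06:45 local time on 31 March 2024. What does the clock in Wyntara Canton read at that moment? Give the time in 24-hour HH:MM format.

05:15

1 April 2024 is a Monday, so the first Monday is April 1.
1 November 2024 is a Friday, so the first Sunday is November 3 and the third is November 17.
31 March 2024 is outside the daylight-saving period (1 April – 17 November), so Irur Coast is on standard time, UTC−09:00.
06:45 Irur Coast + 9h = 15:45 UTC.
1 April 2024 is a Monday, so the first Monday is April 1.
1 October 2024 is a Tuesday, so Mondays fall on 7, 14, 21, 28; the last is October 28.
At the standard offset (UTC−10:30), 15:45 UTC − 10h30m = 05:15 Wyntara Canton standard time.
Daylight saving runs 1 April – 28 October; the standard-time date in Wyntara Canton, 31 March 2024, is outside that window, so Wyntara Canton is on standard time at UTC−10:30.
15:45 UTC − 10h30m = 05:15 Wyntara Canton.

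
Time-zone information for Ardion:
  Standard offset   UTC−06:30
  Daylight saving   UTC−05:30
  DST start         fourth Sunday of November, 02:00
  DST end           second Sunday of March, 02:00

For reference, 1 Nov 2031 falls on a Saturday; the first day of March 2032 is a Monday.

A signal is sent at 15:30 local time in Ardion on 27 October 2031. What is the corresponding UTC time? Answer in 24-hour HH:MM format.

22:00

1 November 2031 is a Saturday, so the first Sunday is November 2 and the fourth is November 23.
1 March 2032 is a Monday, so the first Sunday is March 7 and the second is March 14.
Daylight saving runs 23 November 2031 – 14 March 2032; 27 October 2031 is outside that window, so Ardion is on standard time at UTC−06:30.
15:30 local + 6h30m = 22:00 UTC.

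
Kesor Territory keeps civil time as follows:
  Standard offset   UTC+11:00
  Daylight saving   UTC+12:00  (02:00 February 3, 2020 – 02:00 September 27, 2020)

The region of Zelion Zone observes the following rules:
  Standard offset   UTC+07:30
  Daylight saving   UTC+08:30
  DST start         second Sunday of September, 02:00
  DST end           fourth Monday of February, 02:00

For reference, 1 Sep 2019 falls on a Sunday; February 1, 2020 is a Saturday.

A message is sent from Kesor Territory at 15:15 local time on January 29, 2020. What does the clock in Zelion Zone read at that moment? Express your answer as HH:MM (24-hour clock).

12:45

January 29, 2020 is outside the daylight-saving period (3 February – 27 September), so Kesor Territory is on standard time, UTC+11:00.
15:15 Kesor Territory − 11h = 04:15 UTC.
1 September 2019 is a Sunday, so the first Sunday is September 1 and the second is September 8.
1 February 2020 is a Saturday, so the first Monday is February 3 and the fourth is February 24.
At the standard offset (UTC+07:30), 04:15 UTC + 7h30m = 11:45 Zelion Zone standard time.
The standard-time date in Zelion Zone, January 29, 2020, falls between 8 September 2019 and 24 February 2020, so daylight saving is in effect and Zelion Zone is at UTC+08:30.
04:15 UTC + 8h30m = 12:45 Zelion Zone.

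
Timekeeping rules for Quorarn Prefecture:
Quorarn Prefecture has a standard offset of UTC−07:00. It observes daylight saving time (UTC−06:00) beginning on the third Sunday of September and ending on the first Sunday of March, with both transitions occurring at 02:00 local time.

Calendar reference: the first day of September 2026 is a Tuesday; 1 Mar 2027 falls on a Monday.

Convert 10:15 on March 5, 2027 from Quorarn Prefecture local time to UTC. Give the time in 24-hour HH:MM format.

16:15

1 September 2026 is a Tuesday, so the first Sunday is September 6 and the third is September 20.
1 March 2027 is a Monday, so the first Sunday is March 7.
March 5, 2027 lies within the daylight-saving period (20 September 2026 – 7 March 2027), so Quorarn Prefecture is on daylight time, UTC−06:00.
10:15 local + 6h = 16:15 UTC.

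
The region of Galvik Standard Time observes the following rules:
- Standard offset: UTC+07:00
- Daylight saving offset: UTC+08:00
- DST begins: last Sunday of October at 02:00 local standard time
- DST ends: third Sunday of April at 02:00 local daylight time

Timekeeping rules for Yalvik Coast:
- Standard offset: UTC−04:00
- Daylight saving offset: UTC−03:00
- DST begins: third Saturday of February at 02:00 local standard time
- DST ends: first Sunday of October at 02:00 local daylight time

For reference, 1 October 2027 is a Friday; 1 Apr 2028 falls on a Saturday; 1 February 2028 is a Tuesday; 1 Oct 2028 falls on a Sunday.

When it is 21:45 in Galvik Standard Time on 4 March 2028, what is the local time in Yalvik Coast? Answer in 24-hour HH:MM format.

10:45

1 October 2027 is a Friday, so Sundays fall on 3, 10, 17, 24, 31; the last is October 31.
1 April 2028 is a Saturday, so the first Sunday is April 2 and the third is April 16.
4 March 2028 lies within the daylight-saving period (31 October 2027 – 16 April 2028), so Galvik Standard Time is on daylight time, UTC+08:00.
21:45 Galvik Standard Time − 8h = 13:45 UTC.
1 February 2028 is a Tuesday, so the first Saturday is February 5 and the third is February 19.
1 October 2028 is a Sunday, so the first Sunday is October 1.
At the standard offset (UTC−04:00), 13:45 UTC − 4h = 09:45 Yalvik Coast standard time.
Daylight saving runs 19 February – 1 October; the standard-time date in Yalvik Coast, 4 March 2028, is inside that window, so Yalvik Coast is at UTC−03:00.
13:45 UTC − 3h = 10:45 Yalvik Coast.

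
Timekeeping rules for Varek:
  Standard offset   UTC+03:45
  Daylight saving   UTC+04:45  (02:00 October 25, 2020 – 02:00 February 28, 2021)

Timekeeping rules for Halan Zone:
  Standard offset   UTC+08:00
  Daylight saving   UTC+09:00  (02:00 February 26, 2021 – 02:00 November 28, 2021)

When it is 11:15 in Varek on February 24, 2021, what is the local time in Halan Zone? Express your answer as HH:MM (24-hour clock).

February 24, 2021 lies within the daylight-saving period (25 October 2020 – 28 February 2021), so Varek is on daylight time, UTC+04:45.
11:15 Varek − 4h45m = 06:30 UTC.
At the standard offset (UTC+08:00), 06:30 UTC + 8h = 14:30 Halan Zone standard time.
Daylight saving runs 26 February – 28 November; the standard-time date in Halan Zone, February 24, 2021, is outside that window, so Halan Zone is on standard time at UTC+08:00.
06:30 UTC + 8h = 14:30 Halan Zone.

14:30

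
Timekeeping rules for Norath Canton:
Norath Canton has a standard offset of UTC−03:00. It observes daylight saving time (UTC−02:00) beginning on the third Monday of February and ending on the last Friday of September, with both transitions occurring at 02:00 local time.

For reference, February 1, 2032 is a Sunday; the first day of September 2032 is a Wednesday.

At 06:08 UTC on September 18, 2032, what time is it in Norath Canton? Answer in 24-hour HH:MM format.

1 February 2032 is a Sunday, so the first Monday is February 2 and the third is February 16.
1 September 2032 is a Wednesday, so Fridays fall on 3, 10, 17, 24; the last is September 24.
At the standard offset (UTC−03:00), 06:08 UTC − 3h = 03:08 Norath Canton standard time.
Daylight saving runs 16 February – 24 September; the standard-time date in Norath Canton, September 18, 2032, is inside that window, so Norath Canton is at UTC−02:00.
06:08 UTC − 2h = 04:08 local.

04:08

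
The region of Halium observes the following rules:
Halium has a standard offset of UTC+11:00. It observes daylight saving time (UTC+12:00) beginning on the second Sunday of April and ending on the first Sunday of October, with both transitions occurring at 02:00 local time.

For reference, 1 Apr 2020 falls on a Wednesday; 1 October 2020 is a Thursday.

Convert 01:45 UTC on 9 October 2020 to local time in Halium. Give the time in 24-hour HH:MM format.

1 April 2020 is a Wednesday, so the first Sunday is April 5 and the second is April 12.
1 October 2020 is a Thursday, so the first Sunday is October 4.
At the standard offset (UTC+11:00), 01:45 UTC + 11h = 12:45 Halium standard time.
Daylight saving runs 12 April – 4 October; the standard-time date in Halium, 9 October 2020, is outside that window, so Halium is on standard time at UTC+11:00.
01:45 UTC + 11h = 12:45 local.

12:45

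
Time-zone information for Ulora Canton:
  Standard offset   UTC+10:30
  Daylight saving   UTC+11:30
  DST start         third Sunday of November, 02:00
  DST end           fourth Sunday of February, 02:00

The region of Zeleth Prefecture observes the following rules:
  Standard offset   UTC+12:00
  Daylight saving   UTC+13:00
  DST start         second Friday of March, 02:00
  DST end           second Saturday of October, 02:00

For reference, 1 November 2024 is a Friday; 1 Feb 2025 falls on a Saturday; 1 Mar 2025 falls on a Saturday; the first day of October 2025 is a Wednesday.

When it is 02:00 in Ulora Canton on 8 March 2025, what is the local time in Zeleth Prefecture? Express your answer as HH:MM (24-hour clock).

1 November 2024 is a Friday, so the first Sunday is November 3 and the third is November 17.
1 February 2025 is a Saturday, so the first Sunday is February 2 and the fourth is February 23.
8 March 2025 is outside the daylight-saving period (17 November 2024 – 23 February 2025), so Ulora Canton is on standard time, UTC+10:30.
02:00 Ulora Canton − 10h30m = 15:30 UTC (rolling into the previous day, 7 March 2025).
1 March 2025 is a Saturday, so the first Friday is March 7 and the second is March 14.
1 October 2025 is a Wednesday, so the first Saturday is October 4 and the second is October 11.
At the standard offset (UTC+12:00), 15:30 UTC + 12h = 03:30 Zeleth Prefecture standard time (rolling into the next day, 8 March 2025).
The standard-time date in Zeleth Prefecture, 8 March 2025, is outside the daylight-saving period (14 March – 11 October), so Zeleth Prefecture is on standard time, UTC+12:00.
15:30 UTC + 12h = 03:30 Zeleth Prefecture (rolling into the next day, 8 March 2025).

03:30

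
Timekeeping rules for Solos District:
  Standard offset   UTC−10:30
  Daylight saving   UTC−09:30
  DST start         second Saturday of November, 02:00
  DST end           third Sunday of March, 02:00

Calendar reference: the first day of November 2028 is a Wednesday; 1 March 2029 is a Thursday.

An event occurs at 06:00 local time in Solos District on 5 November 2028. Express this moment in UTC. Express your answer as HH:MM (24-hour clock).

16:30

1 November 2028 is a Wednesday, so the first Saturday is November 4 and the second is November 11.
1 March 2029 is a Thursday, so the first Sunday is March 4 and the third is March 18.
Daylight saving runs 11 November 2028 – 18 March 2029; 5 November 2028 is outside that window, so Solos District is on standard time at UTC−10:30.
06:00 local + 10h30m = 16:30 UTC.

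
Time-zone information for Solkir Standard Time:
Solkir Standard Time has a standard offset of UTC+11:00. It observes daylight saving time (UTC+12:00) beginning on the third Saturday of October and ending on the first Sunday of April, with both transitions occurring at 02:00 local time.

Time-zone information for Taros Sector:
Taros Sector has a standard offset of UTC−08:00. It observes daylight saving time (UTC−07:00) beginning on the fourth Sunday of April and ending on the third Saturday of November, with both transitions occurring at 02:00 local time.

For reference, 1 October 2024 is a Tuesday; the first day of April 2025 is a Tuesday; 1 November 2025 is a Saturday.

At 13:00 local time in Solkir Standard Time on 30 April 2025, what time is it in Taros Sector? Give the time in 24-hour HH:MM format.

19:00

1 October 2024 is a Tuesday, so the first Saturday is October 5 and the third is October 19.
1 April 2025 is a Tuesday, so the first Sunday is April 6.
30 April 2025 is outside the daylight-saving period (19 October 2024 – 6 April 2025), so Solkir Standard Time is on standard time, UTC+11:00.
13:00 Solkir Standard Time − 11h = 02:00 UTC.
1 April 2025 is a Tuesday, so the first Sunday is April 6 and the fourth is April 27.
1 November 2025 is a Saturday, so the first Saturday is November 1 and the third is November 15.
At the standard offset (UTC−08:00), 02:00 UTC − 8h = 18:00 Taros Sector standard time (rolling into the previous day, 29 April 2025).
Daylight saving runs 27 April – 15 November; the standard-time date in Taros Sector, 29 April 2025, is inside that window, so Taros Sector is at UTC−07:00.
02:00 UTC − 7h = 19:00 Taros Sector (rolling into the previous day, 29 April 2025).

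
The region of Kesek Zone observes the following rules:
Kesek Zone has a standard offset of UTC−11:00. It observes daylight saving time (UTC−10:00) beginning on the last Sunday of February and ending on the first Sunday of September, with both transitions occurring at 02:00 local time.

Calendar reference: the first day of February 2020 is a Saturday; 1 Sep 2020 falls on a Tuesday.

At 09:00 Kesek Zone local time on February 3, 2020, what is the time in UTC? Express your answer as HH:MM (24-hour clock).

1 February 2020 is a Saturday, so Sundays fall on 2, 9, 16, 23; the last is February 23.
1 September 2020 is a Tuesday, so the first Sunday is September 6.
February 3, 2020 is outside the daylight-saving period (23 February – 6 September), so Kesek Zone is on standard time, UTC−11:00.
09:00 local + 11h = 20:00 UTC.

20:00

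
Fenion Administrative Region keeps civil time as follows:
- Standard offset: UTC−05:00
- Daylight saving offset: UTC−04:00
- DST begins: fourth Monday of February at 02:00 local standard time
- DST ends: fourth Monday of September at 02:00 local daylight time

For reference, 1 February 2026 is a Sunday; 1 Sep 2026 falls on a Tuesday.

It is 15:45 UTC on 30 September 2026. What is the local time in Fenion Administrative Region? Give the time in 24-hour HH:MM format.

10:45

1 February 2026 is a Sunday, so the first Monday is February 2 and the fourth is February 23.
1 September 2026 is a Tuesday, so the first Monday is September 7 and the fourth is September 28.
At the standard offset (UTC−05:00), 15:45 UTC − 5h = 10:45 Fenion Administrative Region standard time.
Daylight saving runs 23 February – 28 September; the standard-time date in Fenion Administrative Region, 30 September 2026, is outside that window, so Fenion Administrative Region is on standard time at UTC−05:00.
15:45 UTC − 5h = 10:45 local.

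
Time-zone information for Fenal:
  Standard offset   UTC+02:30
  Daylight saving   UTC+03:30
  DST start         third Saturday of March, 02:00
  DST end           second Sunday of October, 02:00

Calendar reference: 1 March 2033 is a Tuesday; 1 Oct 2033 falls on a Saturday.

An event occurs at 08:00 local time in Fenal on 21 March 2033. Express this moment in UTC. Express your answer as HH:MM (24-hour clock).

1 March 2033 is a Tuesday, so the first Saturday is March 5 and the third is March 19.
1 October 2033 is a Saturday, so the first Sunday is October 2 and the second is October 9.
21 March 2033 falls between 19 March and 9 October, so daylight saving is in effect and Fenal is at UTC+03:30.
08:00 local − 3h30m = 04:30 UTC.

04:30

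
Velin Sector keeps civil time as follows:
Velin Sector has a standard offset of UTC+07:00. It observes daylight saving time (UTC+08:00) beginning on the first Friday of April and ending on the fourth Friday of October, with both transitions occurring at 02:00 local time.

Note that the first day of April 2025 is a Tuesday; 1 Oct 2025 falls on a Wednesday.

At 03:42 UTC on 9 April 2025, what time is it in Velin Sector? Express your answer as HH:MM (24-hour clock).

11:42

1 April 2025 is a Tuesday, so the first Friday is April 4.
1 October 2025 is a Wednesday, so the first Friday is October 3 and the fourth is October 24.
At the standard offset (UTC+07:00), 03:42 UTC + 7h = 10:42 Velin Sector standard time.
Daylight saving runs 4 April – 24 October; the standard-time date in Velin Sector, 9 April 2025, is inside that window, so Velin Sector is at UTC+08:00.
03:42 UTC + 8h = 11:42 local.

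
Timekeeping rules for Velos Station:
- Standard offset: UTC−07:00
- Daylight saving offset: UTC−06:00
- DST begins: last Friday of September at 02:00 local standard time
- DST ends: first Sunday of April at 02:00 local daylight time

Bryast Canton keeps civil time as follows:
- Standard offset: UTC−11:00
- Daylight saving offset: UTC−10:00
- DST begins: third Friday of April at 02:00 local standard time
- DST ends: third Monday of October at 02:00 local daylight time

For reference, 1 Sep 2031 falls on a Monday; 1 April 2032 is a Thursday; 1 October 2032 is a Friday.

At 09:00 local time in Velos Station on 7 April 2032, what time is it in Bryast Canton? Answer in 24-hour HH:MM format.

1 September 2031 is a Monday, so Fridays fall on 5, 12, 19, 26; the last is September 26.
1 April 2032 is a Thursday, so the first Sunday is April 4.
7 April 2032 is outside the daylight-saving period (26 September 2031 – 4 April 2032), so Velos Station is on standard time, UTC−07:00.
09:00 Velos Station + 7h = 16:00 UTC.
1 April 2032 is a Thursday, so the first Friday is April 2 and the third is April 16.
1 October 2032 is a Friday, so the first Monday is October 4 and the third is October 18.
At the standard offset (UTC−11:00), 16:00 UTC − 11h = 05:00 Bryast Canton standard time.
Daylight saving runs 16 April – 18 October; the standard-time date in Bryast Canton, 7 April 2032, is outside that window, so Bryast Canton is on standard time at UTC−11:00.
16:00 UTC − 11h = 05:00 Bryast Canton.

05:00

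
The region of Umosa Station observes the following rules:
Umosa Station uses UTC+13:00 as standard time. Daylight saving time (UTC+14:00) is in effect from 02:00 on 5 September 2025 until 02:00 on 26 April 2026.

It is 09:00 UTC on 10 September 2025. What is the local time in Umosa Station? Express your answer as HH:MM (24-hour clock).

At the standard offset (UTC+13:00), 09:00 UTC + 13h = 22:00 Umosa Station standard time.
The standard-time date in Umosa Station, 10 September 2025, lies within the daylight-saving period (5 September 2025 – 26 April 2026), so Umosa Station is on daylight time, UTC+14:00.
09:00 UTC + 14h = 23:00 local.

23:00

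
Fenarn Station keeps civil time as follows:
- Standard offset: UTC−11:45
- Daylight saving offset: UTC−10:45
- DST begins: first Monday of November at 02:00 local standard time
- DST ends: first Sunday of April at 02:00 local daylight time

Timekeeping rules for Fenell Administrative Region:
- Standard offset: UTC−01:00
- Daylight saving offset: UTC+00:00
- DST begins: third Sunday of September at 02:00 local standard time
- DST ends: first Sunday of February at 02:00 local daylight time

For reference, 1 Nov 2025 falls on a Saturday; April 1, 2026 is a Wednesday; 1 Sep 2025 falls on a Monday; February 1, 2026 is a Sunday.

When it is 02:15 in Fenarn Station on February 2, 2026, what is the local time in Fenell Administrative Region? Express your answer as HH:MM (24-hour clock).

1 November 2025 is a Saturday, so the first Monday is November 3.
1 April 2026 is a Wednesday, so the first Sunday is April 5.
February 2, 2026 falls between 3 November 2025 and 5 April 2026, so daylight saving is in effect and Fenarn Station is at UTC−10:45.
02:15 Fenarn Station + 10h45m = 13:00 UTC.
1 September 2025 is a Monday, so the first Sunday is September 7 and the third is September 21.
1 February 2026 is a Sunday, so the first Sunday is February 1.
At the standard offset (UTC−01:00), 13:00 UTC − 1h = 12:00 Fenell Administrative Region standard time.
The standard-time date in Fenell Administrative Region, February 2, 2026, is outside the daylight-saving period (21 September 2025 – 1 February 2026), so Fenell Administrative Region is on standard time, UTC−01:00.
13:00 UTC − 1h = 12:00 Fenell Administrative Region.

12:00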